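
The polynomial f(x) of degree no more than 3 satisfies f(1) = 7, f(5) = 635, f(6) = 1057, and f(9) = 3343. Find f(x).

Write f(x) = ax^3 + bx^2 + cx + d. Substituting each data point gives a linear system:
  a + b + c + d = 7
  125a + 25b + 5c + d = 635
  216a + 36b + 6c + d = 1057
  729a + 81b + 9c + d = 3343
Solving the system yields a = 4, b = 5, c = 3, d = -5.
So f(x) = 4x³ + 5x² + 3x - 5.
Check: f(1) = 7. ✓

f(x) = 4x^3 + 5x^2 + 3x - 5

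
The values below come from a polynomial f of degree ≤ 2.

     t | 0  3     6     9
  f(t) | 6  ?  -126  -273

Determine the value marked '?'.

-33

On equispaced nodes a degree-2 polynomial has vanishing third forward difference, so
  - f(0) + 3·f(3) - 3·f(6) + f(9) = 0.
Substituting the known values and solving for f(3):
  3·f(3) = -99
  f(3) = -33.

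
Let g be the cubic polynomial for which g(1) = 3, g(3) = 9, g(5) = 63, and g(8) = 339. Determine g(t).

g(t) = t^3 - 3t^2 + 2t + 3

Write g(t) = at^3 + bt^2 + ct + d. Substituting each data point gives a linear system:
  a + b + c + d = 3
  27a + 9b + 3c + d = 9
  125a + 25b + 5c + d = 63
  512a + 64b + 8c + d = 339
Solving the system yields a = 1, b = -3, c = 2, d = 3.
So g(t) = t^3 - 3t^2 + 2t + 3.
Check: g(1) = 3. ✓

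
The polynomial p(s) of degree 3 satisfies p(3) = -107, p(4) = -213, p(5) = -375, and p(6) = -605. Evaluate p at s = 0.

Forward differences of the values at s = 3, 4, 5, 6:
  p  : -107  -213  -375  -605
  Δ  : -106  -162  -230
  Δ^2: -56  -68
  Δ^3: -12
The third differences are constant, confirming degree 3.
Interpolating (Newton forward form) and evaluating at s = 0 gives p(0) = -5.

-5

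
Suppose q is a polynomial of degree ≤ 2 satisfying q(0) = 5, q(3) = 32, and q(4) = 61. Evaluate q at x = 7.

208

Using the Lagrange interpolation formula with nodes 0, 3, 4:
  L_0(x) = (x - 3)(x - 4) / 12
  L_1(x) = x(x - 4) / -3
  L_2(x) = x(x - 3) / 4
Then q(x) = 5·L_0(x) + 32·L_1(x) + 61·L_2(x).
Expanding and collecting terms gives q(x) = 5x² - 6x + 5.
Evaluating at x = 7: q(7) = 208.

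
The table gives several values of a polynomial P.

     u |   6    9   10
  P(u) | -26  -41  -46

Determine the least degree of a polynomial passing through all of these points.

1

Divided differences on the nodes 6, 9, 10:
  order 0: -26  -41  -46
  order 1: -5  -5
  order 2: 0
The order-1 divided differences are all -5 (nonzero) and every higher order vanishes, so the data lies on a polynomial of degree exactly 1.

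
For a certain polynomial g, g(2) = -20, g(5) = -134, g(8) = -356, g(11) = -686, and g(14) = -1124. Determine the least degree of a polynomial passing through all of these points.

Forward differences of the values at n = 2, 5, 8, 11, 14:
  g  : -20  -134  -356  -686  -1124
  Δ  : -114  -222  -330  -438
  Δ^2: -108  -108  -108
  Δ^3: 0  0
  Δ^4: 0
The second differences are constant (-108) and nonzero, while all higher differences vanish, so the minimal degree is 2.

2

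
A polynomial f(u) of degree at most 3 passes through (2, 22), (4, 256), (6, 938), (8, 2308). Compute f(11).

6178

Write f(u) = au^3 + bu^2 + cu + d. Substituting each data point gives a linear system:
  8a + 4b + 2c + d = 22
  64a + 16b + 4c + d = 256
  216a + 36b + 6c + d = 938
  512a + 64b + 8c + d = 2308
Solving the system yields a = 5, b = -4, c = 1, d = -4.
So f(u) = 5u^3 - 4u^2 + u - 4.
Then f(11) = 6178.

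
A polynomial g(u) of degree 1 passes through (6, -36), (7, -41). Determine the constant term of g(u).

Write g(u) = au + b. Substituting each data point gives a linear system:
  6a + b = -36
  7a + b = -41
Solving the system yields a = -5, b = -6.
So g(u) = -5u - 6.
The constant term is -6.

-6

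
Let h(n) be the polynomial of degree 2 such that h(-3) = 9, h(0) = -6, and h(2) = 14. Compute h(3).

33

Write h(n) = an^2 + bn + c. Substituting each data point gives a linear system:
  9a - 3b + c = 9
  c = -6
  4a + 2b + c = 14
Solving the system yields a = 3, b = 4, c = -6.
So h(n) = 3n^2 + 4n - 6.
Then h(3) = 33.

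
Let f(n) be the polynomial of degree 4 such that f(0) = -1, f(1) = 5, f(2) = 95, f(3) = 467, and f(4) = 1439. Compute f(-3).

305

Forward differences of the values at n = 0, 1, 2, 3, 4:
  f  : -1  5  95  467  1439
  Δ  : 6  90  372  972
  Δ^2: 84  282  600
  Δ^3: 198  318
  Δ^4: 120
The fourth differences are constant, confirming degree 4.
Interpolating (Newton forward form) and evaluating at n = -3 gives f(-3) = 305.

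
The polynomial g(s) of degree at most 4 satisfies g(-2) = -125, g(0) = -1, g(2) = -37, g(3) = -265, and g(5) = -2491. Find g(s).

g(s) = -5s^4 + 5s^3 + 2s - 1

Write g(s) = as^4 + bs^3 + cs^2 + ds + e. Substituting each data point gives a linear system:
  16a - 8b + 4c - 2d + e = -125
  e = -1
  16a + 8b + 4c + 2d + e = -37
  81a + 27b + 9c + 3d + e = -265
  625a + 125b + 25c + 5d + e = -2491
Solving the system yields a = -5, b = 5, c = 0, d = 2, e = -1.
So g(s) = -5s^4 + 5s^3 + 2s - 1.
Check: g(2) = -37. ✓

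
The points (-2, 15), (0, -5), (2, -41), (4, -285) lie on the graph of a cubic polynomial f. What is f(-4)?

211

Forward differences of the values at u = -2, 0, 2, 4:
  f  : 15  -5  -41  -285
  Δ  : -20  -36  -244
  Δ^2: -16  -208
  Δ^3: -192
The third differences are constant, confirming degree 3.
Interpolating (Newton forward form) and evaluating at u = -4 gives f(-4) = 211.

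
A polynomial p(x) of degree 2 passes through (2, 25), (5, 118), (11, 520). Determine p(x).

p(x) = 4x^2 + 3x + 3

Using the Lagrange interpolation formula with nodes 2, 5, 11:
  L_0(x) = (x - 5)(x - 11) / 27
  L_1(x) = (x - 2)(x - 11) / -18
  L_2(x) = (x - 2)(x - 5) / 54
Then p(x) = 25·L_0(x) + 118·L_1(x) + 520·L_2(x).
Expanding and collecting terms gives p(x) = 4x^2 + 3x + 3.
Check: p(2) = 25. ✓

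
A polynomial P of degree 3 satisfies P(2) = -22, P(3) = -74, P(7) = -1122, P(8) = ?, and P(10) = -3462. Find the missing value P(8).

The 4 known points determine the degree-3 polynomial uniquely.
Write P(n) = an^3 + bn^2 + cn + d. Substituting each data point gives a linear system:
  8a + 4b + 2c + d = -22
  27a + 9b + 3c + d = -74
  343a + 49b + 7c + d = -1122
  1000a + 100b + 10c + d = -3462
Solving the system yields a = -4, b = 6, c = -6, d = -2.
So P(n) = -4n^3 + 6n^2 - 6n - 2.
Then P(8) = -1714.

-1714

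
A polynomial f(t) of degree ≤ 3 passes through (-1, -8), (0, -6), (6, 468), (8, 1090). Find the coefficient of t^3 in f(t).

2

Write f(t) = at^3 + bt^2 + ct + d. Substituting each data point gives a linear system:
  -a + b - c + d = -8
  d = -6
  216a + 36b + 6c + d = 468
  512a + 64b + 8c + d = 1090
Solving the system yields a = 2, b = 1, c = 1, d = -6.
So f(t) = 2t^3 + t^2 + t - 6.
The leading coefficient is 2.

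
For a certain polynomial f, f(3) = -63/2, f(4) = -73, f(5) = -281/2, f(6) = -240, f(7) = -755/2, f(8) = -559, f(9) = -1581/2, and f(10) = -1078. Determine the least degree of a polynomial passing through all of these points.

Forward differences of the values at n = 3, 4, 5, 6, 7, 8, 9, 10:
  f  : -63/2  -73  -281/2  -240  -755/2  -559  -1581/2  -1078
  Δ  : -83/2  -135/2  -199/2  -275/2  -363/2  -463/2  -575/2
  Δ^2: -26  -32  -38  -44  -50  -56
  Δ^3: -6  -6  -6  -6  -6
  Δ^4: 0  0  0  0
  Δ^5: 0  0  0
  Δ^6: 0  0
  Δ^7: 0
The third differences are constant (-6) and nonzero, while all higher differences vanish, so the minimal degree is 3.

3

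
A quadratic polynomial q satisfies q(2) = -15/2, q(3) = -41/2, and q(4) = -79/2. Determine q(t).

q(t) = -3t^2 + 2t + 1/2

Using the Lagrange interpolation formula with nodes 2, 3, 4:
  L_0(t) = (t - 3)(t - 4) / 2
  L_1(t) = (t - 2)(t - 4) / -1
  L_2(t) = (t - 2)(t - 3) / 2
Then q(t) = -15/2·L_0(t) - 41/2·L_1(t) - 79/2·L_2(t).
Expanding and collecting terms gives q(t) = -3t^2 + 2t + 1/2.
Check: q(4) = -79/2. ✓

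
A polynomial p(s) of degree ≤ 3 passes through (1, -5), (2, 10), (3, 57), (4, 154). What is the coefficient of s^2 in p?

Write p(s) = as^3 + bs^2 + cs + d. Substituting each data point gives a linear system:
  a + b + c + d = -5
  8a + 4b + 2c + d = 10
  27a + 9b + 3c + d = 57
  64a + 16b + 4c + d = 154
Solving the system yields a = 3, b = -2, c = 0, d = -6.
So p(s) = 3s^3 - 2s^2 - 6.
The coefficient of s^2 is -2.

-2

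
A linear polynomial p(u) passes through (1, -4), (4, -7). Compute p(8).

Using the Lagrange interpolation formula with nodes 1, 4:
  L_0(u) = (u - 4) / -3
  L_1(u) = (u - 1) / 3
Then p(u) = -4·L_0(u) - 7·L_1(u).
Expanding and collecting terms gives p(u) = -u - 3.
Evaluating at u = 8: p(8) = -11.

-11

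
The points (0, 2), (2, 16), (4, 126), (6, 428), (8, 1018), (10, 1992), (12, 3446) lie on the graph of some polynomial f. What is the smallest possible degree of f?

Forward differences of the values at t = 0, 2, 4, 6, 8, 10, 12:
  f  : 2  16  126  428  1018  1992  3446
  Δ  : 14  110  302  590  974  1454
  Δ^2: 96  192  288  384  480
  Δ^3: 96  96  96  96
  Δ^4: 0  0  0
  Δ^5: 0  0
  Δ^6: 0
The third differences are constant (96) and nonzero, while all higher differences vanish, so the minimal degree is 3.

3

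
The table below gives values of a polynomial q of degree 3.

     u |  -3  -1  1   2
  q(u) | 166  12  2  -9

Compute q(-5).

Write q(u) = au^3 + bu^2 + cu + d. Substituting each data point gives a linear system:
  -27a + 9b - 3c + d = 166
  -a + b - c + d = 12
  a + b + c + d = 2
  8a + 4b + 2c + d = -9
Solving the system yields a = -4, b = 6, c = -1, d = 1.
So q(u) = -4u³ + 6u² - u + 1.
Then q(-5) = 656.

656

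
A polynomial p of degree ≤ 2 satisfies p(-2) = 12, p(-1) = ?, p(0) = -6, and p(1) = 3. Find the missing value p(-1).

The 3 known points determine the degree-2 polynomial uniquely.
Write p(s) = as^2 + bs + c. Substituting each data point gives a linear system:
  4a - 2b + c = 12
  c = -6
  a + b + c = 3
Solving the system yields a = 6, b = 3, c = -6.
So p(s) = 6s² + 3s - 6.
Then p(-1) = -3.

-3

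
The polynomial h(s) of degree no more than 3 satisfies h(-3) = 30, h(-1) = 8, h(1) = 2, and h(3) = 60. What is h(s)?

Write h(s) = as^3 + bs^2 + cs + d. Substituting each data point gives a linear system:
  -27a + 9b - 3c + d = 30
  -a + b - c + d = 8
  a + b + c + d = 2
  27a + 9b + 3c + d = 60
Solving the system yields a = 1, b = 5, c = -4, d = 0.
So h(s) = s^3 + 5s^2 - 4s.
Check: h(-1) = 8. ✓

h(s) = s^3 + 5s^2 - 4s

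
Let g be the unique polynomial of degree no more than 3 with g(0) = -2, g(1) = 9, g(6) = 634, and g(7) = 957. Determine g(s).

g(s) = 2s^3 + 5s^2 + 4s - 2

Write g(s) = as^3 + bs^2 + cs + d. Substituting each data point gives a linear system:
  d = -2
  a + b + c + d = 9
  216a + 36b + 6c + d = 634
  343a + 49b + 7c + d = 957
Solving the system yields a = 2, b = 5, c = 4, d = -2.
So g(s) = 2s^3 + 5s^2 + 4s - 2.
Check: g(0) = -2. ✓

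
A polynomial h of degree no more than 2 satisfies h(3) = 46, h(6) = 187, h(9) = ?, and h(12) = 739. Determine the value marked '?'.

On equispaced nodes a degree-2 polynomial has vanishing third forward difference, so
  - h(3) + 3·h(6) - 3·h(9) + h(12) = 0.
Substituting the known values and solving for h(9):
  -3·h(9) = -1254
  h(9) = 418.

418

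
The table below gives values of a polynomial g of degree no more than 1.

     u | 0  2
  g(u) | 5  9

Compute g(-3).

-1

Using the Lagrange interpolation formula with nodes 0, 2:
  L_0(u) = (u - 2) / -2
  L_1(u) = u / 2
Then g(u) = 5·L_0(u) + 9·L_1(u).
Expanding and collecting terms gives g(u) = 2u + 5.
Evaluating at u = -3: g(-3) = -1.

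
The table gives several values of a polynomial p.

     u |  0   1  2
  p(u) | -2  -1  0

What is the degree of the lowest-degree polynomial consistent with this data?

Forward differences of the values at u = 0, 1, 2:
  p  : -2  -1  0
  Δ  : 1  1
  Δ^2: 0
The first differences are constant (1) and nonzero, while all higher differences vanish, so the minimal degree is 1.

1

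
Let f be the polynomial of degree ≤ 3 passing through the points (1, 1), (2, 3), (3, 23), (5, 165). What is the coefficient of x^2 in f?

-3

Write f(x) = ax^3 + bx^2 + cx + d. Substituting each data point gives a linear system:
  a + b + c + d = 1
  8a + 4b + 2c + d = 3
  27a + 9b + 3c + d = 23
  125a + 25b + 5c + d = 165
Solving the system yields a = 2, b = -3, c = -3, d = 5.
So f(x) = 2x³ - 3x² - 3x + 5.
The coefficient of x^2 is -3.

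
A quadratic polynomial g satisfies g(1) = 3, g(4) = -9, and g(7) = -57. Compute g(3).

-1

Forward differences of the values at n = 1, 4, 7:
  g  : 3  -9  -57
  Δ  : -12  -48
  Δ^2: -36
The second differences are constant, confirming degree 2.
Interpolating (Newton forward form) and evaluating at n = 3 gives g(3) = -1.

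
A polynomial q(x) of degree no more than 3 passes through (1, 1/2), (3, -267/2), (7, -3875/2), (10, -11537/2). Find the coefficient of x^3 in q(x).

-6

Write q(x) = ax^3 + bx^2 + cx + d. Substituting each data point gives a linear system:
  a + b + c + d = 1/2
  27a + 9b + 3c + d = -267/2
  343a + 49b + 7c + d = -3875/2
  1000a + 100b + 10c + d = -11537/2
Solving the system yields a = -6, b = 2, c = 3, d = 3/2.
So q(x) = -6x^3 + 2x^2 + 3x + 3/2.
The leading coefficient is -6.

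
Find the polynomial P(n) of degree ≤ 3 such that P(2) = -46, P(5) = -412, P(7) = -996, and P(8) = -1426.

P(n) = -2n^3 - 6n^2 - 2n - 2

Using the Lagrange interpolation formula with nodes 2, 5, 7, 8:
  L_0(n) = (n - 5)(n - 7)(n - 8) / -90
  L_1(n) = (n - 2)(n - 7)(n - 8) / 18
  L_2(n) = (n - 2)(n - 5)(n - 8) / -10
  L_3(n) = (n - 2)(n - 5)(n - 7) / 18
Then P(n) = -46·L_0(n) - 412·L_1(n) - 996·L_2(n) - 1426·L_3(n).
Expanding and collecting terms gives P(n) = -2n³ - 6n² - 2n - 2.
Check: P(5) = -412. ✓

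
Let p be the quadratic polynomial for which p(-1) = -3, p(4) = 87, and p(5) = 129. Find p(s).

Write p(s) = as^2 + bs + c. Substituting each data point gives a linear system:
  a - b + c = -3
  16a + 4b + c = 87
  25a + 5b + c = 129
Solving the system yields a = 4, b = 6, c = -1.
So p(s) = 4s^2 + 6s - 1.
Check: p(4) = 87. ✓

p(s) = 4s^2 + 6s - 1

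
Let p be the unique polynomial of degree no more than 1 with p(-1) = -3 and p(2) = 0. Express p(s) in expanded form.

Using the Lagrange interpolation formula with nodes -1, 2:
  L_0(s) = (s - 2) / -3
  L_1(s) = (s + 1) / 3
Then p(s) = -3·L_0(s) + 0·L_1(s).
Expanding and collecting terms gives p(s) = s - 2.
Check: p(-1) = -3. ✓

p(s) = s - 2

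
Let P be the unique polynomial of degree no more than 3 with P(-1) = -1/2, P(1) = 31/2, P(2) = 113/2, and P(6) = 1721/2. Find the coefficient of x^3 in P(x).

3

Write P(x) = ax^3 + bx^2 + cx + d. Substituting each data point gives a linear system:
  -a + b - c + d = -1/2
  a + b + c + d = 31/2
  8a + 4b + 2c + d = 113/2
  216a + 36b + 6c + d = 1721/2
Solving the system yields a = 3, b = 5, c = 5, d = 5/2.
So P(x) = 3x^3 + 5x^2 + 5x + 5/2.
The leading coefficient is 3.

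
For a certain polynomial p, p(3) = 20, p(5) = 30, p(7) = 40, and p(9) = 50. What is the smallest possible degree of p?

Forward differences of the values at u = 3, 5, 7, 9:
  p  : 20  30  40  50
  Δ  : 10  10  10
  Δ^2: 0  0
  Δ^3: 0
The first differences are constant (10) and nonzero, while all higher differences vanish, so the minimal degree is 1.

1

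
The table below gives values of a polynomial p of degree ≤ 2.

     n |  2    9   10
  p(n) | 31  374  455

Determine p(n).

Write p(n) = an^2 + bn + c. Substituting each data point gives a linear system:
  4a + 2b + c = 31
  81a + 9b + c = 374
  100a + 10b + c = 455
Solving the system yields a = 4, b = 5, c = 5.
So p(n) = 4n^2 + 5n + 5.
Check: p(2) = 31. ✓

p(n) = 4n^2 + 5n + 5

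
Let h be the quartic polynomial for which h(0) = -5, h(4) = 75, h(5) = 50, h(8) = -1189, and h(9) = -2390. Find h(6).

-101

Using the Lagrange interpolation formula with nodes 0, 4, 5, 8, 9:
  L_0(s) = (s - 4)(s - 5)(s - 8)(s - 9) / 1440
  L_1(s) = s(s - 5)(s - 8)(s - 9) / -80
  L_2(s) = s(s - 4)(s - 8)(s - 9) / 60
  L_3(s) = s(s - 4)(s - 5)(s - 9) / -96
  L_4(s) = s(s - 4)(s - 5)(s - 8) / 180
Then h(s) = -5·L_0(s) + 75·L_1(s) + 50·L_2(s) - 1189·L_3(s) - 2390·L_4(s).
Expanding and collecting terms gives h(s) = -s^4 + 6s^3 - 2s^2 - 4s - 5.
Evaluating at s = 6: h(6) = -101.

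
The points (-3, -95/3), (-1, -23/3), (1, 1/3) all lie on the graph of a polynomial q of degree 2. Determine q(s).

q(s) = -2s^2 + 4s - 5/3

Using the Lagrange interpolation formula with nodes -3, -1, 1:
  L_0(s) = (s + 1)(s - 1) / 8
  L_1(s) = (s + 3)(s - 1) / -4
  L_2(s) = (s + 3)(s + 1) / 8
Then q(s) = -95/3·L_0(s) - 23/3·L_1(s) + 1/3·L_2(s).
Expanding and collecting terms gives q(s) = -2s² + 4s - 5/3.
Check: q(-3) = -95/3. ✓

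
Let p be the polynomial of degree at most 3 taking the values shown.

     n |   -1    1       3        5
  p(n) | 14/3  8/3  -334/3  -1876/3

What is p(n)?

p(n) = -6n^3 + 4n^2 + 5n - 1/3

Using the Lagrange interpolation formula with nodes -1, 1, 3, 5:
  L_0(n) = (n - 1)(n - 3)(n - 5) / -48
  L_1(n) = (n + 1)(n - 3)(n - 5) / 16
  L_2(n) = (n + 1)(n - 1)(n - 5) / -16
  L_3(n) = (n + 1)(n - 1)(n - 3) / 48
Then p(n) = 14/3·L_0(n) + 8/3·L_1(n) - 334/3·L_2(n) - 1876/3·L_3(n).
Expanding and collecting terms gives p(n) = -6n^3 + 4n^2 + 5n - 1/3.
Check: p(3) = -334/3. ✓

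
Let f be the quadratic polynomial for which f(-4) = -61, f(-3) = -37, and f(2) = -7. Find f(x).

f(x) = -3x^2 + 3x - 1

Using the Lagrange interpolation formula with nodes -4, -3, 2:
  L_0(x) = (x + 3)(x - 2) / 6
  L_1(x) = (x + 4)(x - 2) / -5
  L_2(x) = (x + 4)(x + 3) / 30
Then f(x) = -61·L_0(x) - 37·L_1(x) - 7·L_2(x).
Expanding and collecting terms gives f(x) = -3x² + 3x - 1.
Check: f(-3) = -37. ✓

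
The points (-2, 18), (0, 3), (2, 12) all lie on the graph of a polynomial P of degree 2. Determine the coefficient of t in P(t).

Write P(t) = at^2 + bt + c. Substituting each data point gives a linear system:
  4a - 2b + c = 18
  c = 3
  4a + 2b + c = 12
Solving the system yields a = 3, b = -3/2, c = 3.
So P(t) = 3t² - (3/2)t + 3.
The coefficient of t is -3/2.

-3/2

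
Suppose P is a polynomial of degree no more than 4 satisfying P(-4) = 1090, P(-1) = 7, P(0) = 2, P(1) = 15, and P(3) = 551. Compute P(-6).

Using the Lagrange interpolation formula with nodes -4, -1, 0, 1, 3:
  L_0(u) = (u + 1)u(u - 1)(u - 3) / 420
  L_1(u) = (u + 4)u(u - 1)(u - 3) / -24
  L_2(u) = (u + 4)(u + 1)(u - 1)(u - 3) / 12
  L_3(u) = (u + 4)(u + 1)u(u - 3) / -20
  L_4(u) = (u + 4)(u + 1)u(u - 1) / 168
Then P(u) = 1090·L_0(u) + 7·L_1(u) + 2·L_2(u) + 15·L_3(u) + 551·L_4(u).
Expanding and collecting terms gives P(u) = 5u^4 + 4u^3 + 4u^2 + 2.
Evaluating at u = -6: P(-6) = 5762.

5762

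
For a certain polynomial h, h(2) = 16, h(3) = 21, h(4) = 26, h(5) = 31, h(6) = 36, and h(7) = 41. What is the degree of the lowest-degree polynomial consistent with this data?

1

Forward differences of the values at s = 2, 3, 4, 5, 6, 7:
  h  : 16  21  26  31  36  41
  Δ  : 5  5  5  5  5
  Δ^2: 0  0  0  0
  Δ^3: 0  0  0
  Δ^4: 0  0
  Δ^5: 0
The first differences are constant (5) and nonzero, while all higher differences vanish, so the minimal degree is 1.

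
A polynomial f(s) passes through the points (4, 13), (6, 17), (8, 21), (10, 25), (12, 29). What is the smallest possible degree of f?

1

Forward differences of the values at s = 4, 6, 8, 10, 12:
  f  : 13  17  21  25  29
  Δ  : 4  4  4  4
  Δ^2: 0  0  0
  Δ^3: 0  0
  Δ^4: 0
The first differences are constant (4) and nonzero, while all higher differences vanish, so the minimal degree is 1.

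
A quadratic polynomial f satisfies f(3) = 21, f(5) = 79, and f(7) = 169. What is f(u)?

Write f(u) = au^2 + bu + c. Substituting each data point gives a linear system:
  9a + 3b + c = 21
  25a + 5b + c = 79
  49a + 7b + c = 169
Solving the system yields a = 4, b = -3, c = -6.
So f(u) = 4u^2 - 3u - 6.
Check: f(5) = 79. ✓

f(u) = 4u^2 - 3u - 6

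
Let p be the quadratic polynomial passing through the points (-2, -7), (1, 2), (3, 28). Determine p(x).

p(x) = 2x^2 + 5x - 5

Write p(x) = ax^2 + bx + c. Substituting each data point gives a linear system:
  4a - 2b + c = -7
  a + b + c = 2
  9a + 3b + c = 28
Solving the system yields a = 2, b = 5, c = -5.
So p(x) = 2x^2 + 5x - 5.
Check: p(3) = 28. ✓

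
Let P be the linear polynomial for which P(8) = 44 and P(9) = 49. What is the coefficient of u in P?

Write P(u) = au + b. Substituting each data point gives a linear system:
  8a + b = 44
  9a + b = 49
Solving the system yields a = 5, b = 4.
So P(u) = 5u + 4.
The leading coefficient is 5.

5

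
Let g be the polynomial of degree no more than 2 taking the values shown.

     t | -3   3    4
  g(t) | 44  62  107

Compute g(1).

Using the Lagrange interpolation formula with nodes -3, 3, 4:
  L_0(t) = (t - 3)(t - 4) / 42
  L_1(t) = (t + 3)(t - 4) / -6
  L_2(t) = (t + 3)(t - 3) / 7
Then g(t) = 44·L_0(t) + 62·L_1(t) + 107·L_2(t).
Expanding and collecting terms gives g(t) = 6t^2 + 3t - 1.
Evaluating at t = 1: g(1) = 8.

8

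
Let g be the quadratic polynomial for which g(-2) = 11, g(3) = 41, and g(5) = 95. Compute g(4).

Using the Lagrange interpolation formula with nodes -2, 3, 5:
  L_0(s) = (s - 3)(s - 5) / 35
  L_1(s) = (s + 2)(s - 5) / -10
  L_2(s) = (s + 2)(s - 3) / 14
Then g(s) = 11·L_0(s) + 41·L_1(s) + 95·L_2(s).
Expanding and collecting terms gives g(s) = 3s^2 + 3s + 5.
Evaluating at s = 4: g(4) = 65.

65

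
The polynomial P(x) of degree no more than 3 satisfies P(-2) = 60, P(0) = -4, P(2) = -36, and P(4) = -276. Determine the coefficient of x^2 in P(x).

Write P(x) = ax^3 + bx^2 + cx + d. Substituting each data point gives a linear system:
  -8a + 4b - 2c + d = 60
  d = -4
  8a + 4b + 2c + d = -36
  64a + 16b + 4c + d = -276
Solving the system yields a = -5, b = 4, c = -4, d = -4.
So P(x) = -5x^3 + 4x^2 - 4x - 4.
The coefficient of x^2 is 4.

4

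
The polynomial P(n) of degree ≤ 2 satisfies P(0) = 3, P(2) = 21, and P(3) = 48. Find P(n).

Using the Lagrange interpolation formula with nodes 0, 2, 3:
  L_0(n) = (n - 2)(n - 3) / 6
  L_1(n) = n(n - 3) / -2
  L_2(n) = n(n - 2) / 3
Then P(n) = 3·L_0(n) + 21·L_1(n) + 48·L_2(n).
Expanding and collecting terms gives P(n) = 6n² - 3n + 3.
Check: P(3) = 48. ✓

P(n) = 6n^2 - 3n + 3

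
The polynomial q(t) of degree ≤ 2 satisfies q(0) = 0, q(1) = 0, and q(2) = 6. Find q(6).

90

Using the Lagrange interpolation formula with nodes 0, 1, 2:
  L_0(t) = (t - 1)(t - 2) / 2
  L_1(t) = t(t - 2) / -1
  L_2(t) = t(t - 1) / 2
Then q(t) = 0·L_0(t) + 0·L_1(t) + 6·L_2(t).
Expanding and collecting terms gives q(t) = 3t^2 - 3t.
Evaluating at t = 6: q(6) = 90.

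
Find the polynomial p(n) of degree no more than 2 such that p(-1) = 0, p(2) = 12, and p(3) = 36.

p(n) = 5n^2 - n - 6

Write p(n) = an^2 + bn + c. Substituting each data point gives a linear system:
  a - b + c = 0
  4a + 2b + c = 12
  9a + 3b + c = 36
Solving the system yields a = 5, b = -1, c = -6.
So p(n) = 5n^2 - n - 6.
Check: p(2) = 12. ✓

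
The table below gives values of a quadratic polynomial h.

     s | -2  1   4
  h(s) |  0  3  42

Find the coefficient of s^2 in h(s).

Write h(s) = as^2 + bs + c. Substituting each data point gives a linear system:
  4a - 2b + c = 0
  a + b + c = 3
  16a + 4b + c = 42
Solving the system yields a = 2, b = 3, c = -2.
So h(s) = 2s^2 + 3s - 2.
The leading coefficient is 2.

2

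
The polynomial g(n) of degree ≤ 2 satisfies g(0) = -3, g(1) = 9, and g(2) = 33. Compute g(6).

249

Using the Lagrange interpolation formula with nodes 0, 1, 2:
  L_0(n) = (n - 1)(n - 2) / 2
  L_1(n) = n(n - 2) / -1
  L_2(n) = n(n - 1) / 2
Then g(n) = -3·L_0(n) + 9·L_1(n) + 33·L_2(n).
Expanding and collecting terms gives g(n) = 6n^2 + 6n - 3.
Evaluating at n = 6: g(6) = 249.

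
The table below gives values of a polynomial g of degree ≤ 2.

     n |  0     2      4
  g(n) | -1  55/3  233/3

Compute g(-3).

45

Using the Lagrange interpolation formula with nodes 0, 2, 4:
  L_0(n) = (n - 2)(n - 4) / 8
  L_1(n) = n(n - 4) / -4
  L_2(n) = n(n - 2) / 8
Then g(n) = -1·L_0(n) + 55/3·L_1(n) + 233/3·L_2(n).
Expanding and collecting terms gives g(n) = 5n^2 - (1/3)n - 1.
Evaluating at n = -3: g(-3) = 45.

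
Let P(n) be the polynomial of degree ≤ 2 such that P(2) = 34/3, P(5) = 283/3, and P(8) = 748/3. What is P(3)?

Write P(n) = an^2 + bn + c. Substituting each data point gives a linear system:
  4a + 2b + c = 34/3
  25a + 5b + c = 283/3
  64a + 8b + c = 748/3
Solving the system yields a = 4, b = -1/3, c = -4.
So P(n) = 4n^2 - (1/3)n - 4.
Then P(3) = 31.

31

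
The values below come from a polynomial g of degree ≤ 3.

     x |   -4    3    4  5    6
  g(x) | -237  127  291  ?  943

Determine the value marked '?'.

555

The 4 known points determine the degree-3 polynomial uniquely.
Write g(x) = ax^3 + bx^2 + cx + d. Substituting each data point gives a linear system:
  -64a + 16b - 4c + d = -237
  27a + 9b + 3c + d = 127
  64a + 16b + 4c + d = 291
  216a + 36b + 6c + d = 943
Solving the system yields a = 4, b = 2, c = 2, d = -5.
So g(x) = 4x³ + 2x² + 2x - 5.
Then g(5) = 555.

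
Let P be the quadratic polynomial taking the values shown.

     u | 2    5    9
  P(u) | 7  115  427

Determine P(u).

Write P(u) = au^2 + bu + c. Substituting each data point gives a linear system:
  4a + 2b + c = 7
  25a + 5b + c = 115
  81a + 9b + c = 427
Solving the system yields a = 6, b = -6, c = -5.
So P(u) = 6u² - 6u - 5.
Check: P(9) = 427. ✓

P(u) = 6u^2 - 6u - 5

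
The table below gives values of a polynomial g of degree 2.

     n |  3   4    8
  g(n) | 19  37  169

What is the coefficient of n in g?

-3

Write g(n) = an^2 + bn + c. Substituting each data point gives a linear system:
  9a + 3b + c = 19
  16a + 4b + c = 37
  64a + 8b + c = 169
Solving the system yields a = 3, b = -3, c = 1.
So g(n) = 3n² - 3n + 1.
The coefficient of n is -3.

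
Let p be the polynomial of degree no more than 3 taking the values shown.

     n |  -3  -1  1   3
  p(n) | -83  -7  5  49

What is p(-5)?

Forward differences of the values at n = -3, -1, 1, 3:
  p  : -83  -7  5  49
  Δ  : 76  12  44
  Δ^2: -64  32
  Δ^3: 96
The third differences are constant, confirming degree 3.
Interpolating (Newton forward form) and evaluating at n = -5 gives p(-5) = -319.

-319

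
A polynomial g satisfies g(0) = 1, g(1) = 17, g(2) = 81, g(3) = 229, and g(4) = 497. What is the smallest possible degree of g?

Forward differences of the values at t = 0, 1, 2, 3, 4:
  g  : 1  17  81  229  497
  Δ  : 16  64  148  268
  Δ^2: 48  84  120
  Δ^3: 36  36
  Δ^4: 0
The third differences are constant (36) and nonzero, while all higher differences vanish, so the minimal degree is 3.

3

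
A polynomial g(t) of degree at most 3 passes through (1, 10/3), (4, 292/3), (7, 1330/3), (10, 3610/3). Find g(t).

g(t) = t^3 + 2t^2 + (1/3)t

Write g(t) = at^3 + bt^2 + ct + d. Substituting each data point gives a linear system:
  a + b + c + d = 10/3
  64a + 16b + 4c + d = 292/3
  343a + 49b + 7c + d = 1330/3
  1000a + 100b + 10c + d = 3610/3
Solving the system yields a = 1, b = 2, c = 1/3, d = 0.
So g(t) = t^3 + 2t^2 + (1/3)t.
Check: g(10) = 3610/3. ✓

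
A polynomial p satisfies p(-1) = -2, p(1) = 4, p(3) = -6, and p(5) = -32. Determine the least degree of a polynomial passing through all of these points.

Forward differences of the values at n = -1, 1, 3, 5:
  p  : -2  4  -6  -32
  Δ  : 6  -10  -26
  Δ^2: -16  -16
  Δ^3: 0
The second differences are constant (-16) and nonzero, while all higher differences vanish, so the minimal degree is 2.

2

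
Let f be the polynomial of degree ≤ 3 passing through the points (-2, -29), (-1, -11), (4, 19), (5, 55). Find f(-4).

-125

Write f(t) = at^3 + bt^2 + ct + d. Substituting each data point gives a linear system:
  -8a + 4b - 2c + d = -29
  -a + b - c + d = -11
  64a + 16b + 4c + d = 19
  125a + 25b + 5c + d = 55
Solving the system yields a = 1, b = -3, c = 2, d = -5.
So f(t) = t^3 - 3t^2 + 2t - 5.
Then f(-4) = -125.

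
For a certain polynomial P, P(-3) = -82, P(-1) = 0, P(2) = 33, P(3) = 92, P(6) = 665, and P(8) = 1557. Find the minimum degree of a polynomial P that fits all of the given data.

Divided differences on the nodes -3, -1, 2, 3, 6, 8:
  order 0: -82  0  33  92  665  1557
  order 1: 41  11  59  191  446
  order 2: -6  12  33  51
  order 3: 3  3  3
  order 4: 0  0
  order 5: 0
The order-3 divided differences are all 3 (nonzero) and every higher order vanishes, so the data lies on a polynomial of degree exactly 3.

3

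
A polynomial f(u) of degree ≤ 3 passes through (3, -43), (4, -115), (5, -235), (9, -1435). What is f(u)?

f(u) = -2u^3 + 2u + 5

Write f(u) = au^3 + bu^2 + cu + d. Substituting each data point gives a linear system:
  27a + 9b + 3c + d = -43
  64a + 16b + 4c + d = -115
  125a + 25b + 5c + d = -235
  729a + 81b + 9c + d = -1435
Solving the system yields a = -2, b = 0, c = 2, d = 5.
So f(u) = -2u^3 + 2u + 5.
Check: f(4) = -115. ✓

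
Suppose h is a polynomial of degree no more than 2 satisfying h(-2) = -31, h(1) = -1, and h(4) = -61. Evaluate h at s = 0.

-1

Write h(s) = as^2 + bs + c. Substituting each data point gives a linear system:
  4a - 2b + c = -31
  a + b + c = -1
  16a + 4b + c = -61
Solving the system yields a = -5, b = 5, c = -1.
So h(s) = -5s^2 + 5s - 1.
Then h(0) = -1.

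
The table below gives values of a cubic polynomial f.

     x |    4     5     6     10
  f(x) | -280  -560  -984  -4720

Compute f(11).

Using the Lagrange interpolation formula with nodes 4, 5, 6, 10:
  L_0(x) = (x - 5)(x - 6)(x - 10) / -12
  L_1(x) = (x - 4)(x - 6)(x - 10) / 5
  L_2(x) = (x - 4)(x - 5)(x - 10) / -8
  L_3(x) = (x - 4)(x - 5)(x - 6) / 120
Then f(x) = -280·L_0(x) - 560·L_1(x) - 984·L_2(x) - 4720·L_3(x).
Expanding and collecting terms gives f(x) = -5x^3 + 3x^2 - 2x.
Evaluating at x = 11: f(11) = -6314.

-6314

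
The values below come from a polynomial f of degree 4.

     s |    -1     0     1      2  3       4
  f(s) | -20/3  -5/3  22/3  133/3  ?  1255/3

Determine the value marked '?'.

On equispaced nodes a degree-4 polynomial has vanishing fifth forward difference, so
  - f(-1) + 5·f(0) - 10·f(1) + 10·f(2) - 5·f(3) + f(4) = 0.
Substituting the known values and solving for f(3):
  -5·f(3) = -2360/3
  f(3) = 472/3.

472/3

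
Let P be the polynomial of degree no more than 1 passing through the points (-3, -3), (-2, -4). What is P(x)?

P(x) = -x - 6

Using the Lagrange interpolation formula with nodes -3, -2:
  L_0(x) = (x + 2) / -1
  L_1(x) = (x + 3) / 1
Then P(x) = -3·L_0(x) - 4·L_1(x).
Expanding and collecting terms gives P(x) = -x - 6.
Check: P(-3) = -3. ✓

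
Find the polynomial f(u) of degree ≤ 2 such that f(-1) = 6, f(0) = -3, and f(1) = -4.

Using the Lagrange interpolation formula with nodes -1, 0, 1:
  L_0(u) = u(u - 1) / 2
  L_1(u) = (u + 1)(u - 1) / -1
  L_2(u) = (u + 1)u / 2
Then f(u) = 6·L_0(u) - 3·L_1(u) - 4·L_2(u).
Expanding and collecting terms gives f(u) = 4u² - 5u - 3.
Check: f(0) = -3. ✓

f(u) = 4u^2 - 5u - 3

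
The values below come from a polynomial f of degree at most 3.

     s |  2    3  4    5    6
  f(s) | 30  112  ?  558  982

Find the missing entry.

278

On equispaced nodes a degree-3 polynomial has vanishing fourth forward difference, so
  f(2) - 4·f(3) + 6·f(4) - 4·f(5) + f(6) = 0.
Substituting the known values and solving for f(4):
  6·f(4) = 1668
  f(4) = 278.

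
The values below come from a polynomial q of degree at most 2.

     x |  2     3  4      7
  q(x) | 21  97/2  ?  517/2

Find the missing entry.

86

The 3 known points determine the degree-2 polynomial uniquely.
Write q(x) = ax^2 + bx + c. Substituting each data point gives a linear system:
  4a + 2b + c = 21
  9a + 3b + c = 97/2
  49a + 7b + c = 517/2
Solving the system yields a = 5, b = 5/2, c = -4.
So q(x) = 5x^2 + (5/2)x - 4.
Then q(4) = 86.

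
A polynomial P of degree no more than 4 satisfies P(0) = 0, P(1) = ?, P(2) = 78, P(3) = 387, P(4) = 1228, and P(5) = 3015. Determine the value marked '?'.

The 5 known points determine the degree-4 polynomial uniquely.
Write P(n) = an^4 + bn^3 + cn^2 + dn + e. Substituting each data point gives a linear system:
  e = 0
  16a + 8b + 4c + 2d + e = 78
  81a + 27b + 9c + 3d + e = 387
  256a + 64b + 16c + 4d + e = 1228
  625a + 125b + 25c + 5d + e = 3015
Solving the system yields a = 5, b = -1, c = 0, d = 3, e = 0.
So P(n) = 5n^4 - n^3 + 3n.
Then P(1) = 7.

7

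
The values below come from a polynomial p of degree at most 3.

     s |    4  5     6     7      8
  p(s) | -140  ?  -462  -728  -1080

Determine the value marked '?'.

On equispaced nodes a degree-3 polynomial has vanishing fourth forward difference, so
  p(4) - 4·p(5) + 6·p(6) - 4·p(7) + p(8) = 0.
Substituting the known values and solving for p(5):
  -4·p(5) = 1080
  p(5) = -270.

-270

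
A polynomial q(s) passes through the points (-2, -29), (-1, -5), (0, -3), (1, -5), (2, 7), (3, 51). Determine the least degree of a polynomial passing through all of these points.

3

Forward differences of the values at s = -2, -1, 0, 1, 2, 3:
  q  : -29  -5  -3  -5  7  51
  Δ  : 24  2  -2  12  44
  Δ^2: -22  -4  14  32
  Δ^3: 18  18  18
  Δ^4: 0  0
  Δ^5: 0
The third differences are constant (18) and nonzero, while all higher differences vanish, so the minimal degree is 3.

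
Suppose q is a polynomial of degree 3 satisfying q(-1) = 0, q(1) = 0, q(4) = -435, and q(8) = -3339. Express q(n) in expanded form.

q(n) = -6n^3 - 5n^2 + 6n + 5

Using the Lagrange interpolation formula with nodes -1, 1, 4, 8:
  L_0(n) = (n - 1)(n - 4)(n - 8) / -90
  L_1(n) = (n + 1)(n - 4)(n - 8) / 42
  L_2(n) = (n + 1)(n - 1)(n - 8) / -60
  L_3(n) = (n + 1)(n - 1)(n - 4) / 252
Then q(n) = 0·L_0(n) + 0·L_1(n) - 435·L_2(n) - 3339·L_3(n).
Expanding and collecting terms gives q(n) = -6n³ - 5n² + 6n + 5.
Check: q(8) = -3339. ✓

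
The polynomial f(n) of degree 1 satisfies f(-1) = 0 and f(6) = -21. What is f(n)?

f(n) = -3n - 3

Using the Lagrange interpolation formula with nodes -1, 6:
  L_0(n) = (n - 6) / -7
  L_1(n) = (n + 1) / 7
Then f(n) = 0·L_0(n) - 21·L_1(n).
Expanding and collecting terms gives f(n) = -3n - 3.
Check: f(-1) = 0. ✓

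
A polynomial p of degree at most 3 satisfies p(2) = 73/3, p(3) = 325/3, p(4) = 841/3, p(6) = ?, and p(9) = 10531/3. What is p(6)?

3025/3

The 4 known points determine the degree-3 polynomial uniquely.
Write p(n) = an^3 + bn^2 + cn + d. Substituting each data point gives a linear system:
  8a + 4b + 2c + d = 73/3
  27a + 9b + 3c + d = 325/3
  64a + 16b + 4c + d = 841/3
  729a + 81b + 9c + d = 10531/3
Solving the system yields a = 5, b = -1, c = -6, d = 1/3.
So p(n) = 5n³ - n² - 6n + 1/3.
Then p(6) = 3025/3.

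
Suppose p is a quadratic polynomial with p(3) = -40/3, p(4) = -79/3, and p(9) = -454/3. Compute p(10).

Using the Lagrange interpolation formula with nodes 3, 4, 9:
  L_0(s) = (s - 4)(s - 9) / 6
  L_1(s) = (s - 3)(s - 9) / -5
  L_2(s) = (s - 3)(s - 4) / 30
Then p(s) = -40/3·L_0(s) - 79/3·L_1(s) - 454/3·L_2(s).
Expanding and collecting terms gives p(s) = -2s^2 + s + 5/3.
Evaluating at s = 10: p(10) = -565/3.

-565/3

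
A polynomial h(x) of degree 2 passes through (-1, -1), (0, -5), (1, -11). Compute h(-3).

1

Write h(x) = ax^2 + bx + c. Substituting each data point gives a linear system:
  a - b + c = -1
  c = -5
  a + b + c = -11
Solving the system yields a = -1, b = -5, c = -5.
So h(x) = -x^2 - 5x - 5.
Then h(-3) = 1.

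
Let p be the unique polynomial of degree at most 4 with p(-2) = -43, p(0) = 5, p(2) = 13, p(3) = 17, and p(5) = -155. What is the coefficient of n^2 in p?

-1

Write p(n) = an^4 + bn^3 + cn^2 + dn + e. Substituting each data point gives a linear system:
  16a - 8b + 4c - 2d + e = -43
  e = 5
  16a + 8b + 4c + 2d + e = 13
  81a + 27b + 9c + 3d + e = 17
  625a + 125b + 25c + 5d + e = -155
Solving the system yields a = -1, b = 4, c = -1, d = -2, e = 5.
So p(n) = -n⁴ + 4n³ - n² - 2n + 5.
The coefficient of n^2 is -1.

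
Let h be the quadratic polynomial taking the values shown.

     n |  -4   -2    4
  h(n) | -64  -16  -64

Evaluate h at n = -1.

Using the Lagrange interpolation formula with nodes -4, -2, 4:
  L_0(n) = (n + 2)(n - 4) / 16
  L_1(n) = (n + 4)(n - 4) / -12
  L_2(n) = (n + 4)(n + 2) / 48
Then h(n) = -64·L_0(n) - 16·L_1(n) - 64·L_2(n).
Expanding and collecting terms gives h(n) = -4n^2.
Evaluating at n = -1: h(-1) = -4.

-4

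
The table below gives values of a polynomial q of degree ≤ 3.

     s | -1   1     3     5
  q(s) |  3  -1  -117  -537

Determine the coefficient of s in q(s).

2

Write q(s) = as^3 + bs^2 + cs + d. Substituting each data point gives a linear system:
  -a + b - c + d = 3
  a + b + c + d = -1
  27a + 9b + 3c + d = -117
  125a + 25b + 5c + d = -537
Solving the system yields a = -4, b = -2, c = 2, d = 3.
So q(s) = -4s^3 - 2s^2 + 2s + 3.
The coefficient of s is 2.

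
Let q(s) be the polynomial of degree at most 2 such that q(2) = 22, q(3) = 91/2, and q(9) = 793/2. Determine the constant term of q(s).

5

Write q(s) = as^2 + bs + c. Substituting each data point gives a linear system:
  4a + 2b + c = 22
  9a + 3b + c = 91/2
  81a + 9b + c = 793/2
Solving the system yields a = 5, b = -3/2, c = 5.
So q(s) = 5s^2 - (3/2)s + 5.
The constant term is 5.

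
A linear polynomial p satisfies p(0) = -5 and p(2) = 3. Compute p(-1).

-9

Write p(t) = at + b. Substituting each data point gives a linear system:
  b = -5
  2a + b = 3
Solving the system yields a = 4, b = -5.
So p(t) = 4t - 5.
Then p(-1) = -9.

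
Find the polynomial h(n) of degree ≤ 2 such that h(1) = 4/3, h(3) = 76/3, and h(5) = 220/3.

h(n) = 3n^2 - 5/3

Write h(n) = an^2 + bn + c. Substituting each data point gives a linear system:
  a + b + c = 4/3
  9a + 3b + c = 76/3
  25a + 5b + c = 220/3
Solving the system yields a = 3, b = 0, c = -5/3.
So h(n) = 3n^2 - 5/3.
Check: h(3) = 76/3. ✓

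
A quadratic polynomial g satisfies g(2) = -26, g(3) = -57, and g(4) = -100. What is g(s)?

Write g(s) = as^2 + bs + c. Substituting each data point gives a linear system:
  4a + 2b + c = -26
  9a + 3b + c = -57
  16a + 4b + c = -100
Solving the system yields a = -6, b = -1, c = 0.
So g(s) = -6s^2 - s.
Check: g(4) = -100. ✓

g(s) = -6s^2 - s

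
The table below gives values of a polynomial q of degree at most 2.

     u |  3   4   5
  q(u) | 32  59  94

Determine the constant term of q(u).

-1

Write q(u) = au^2 + bu + c. Substituting each data point gives a linear system:
  9a + 3b + c = 32
  16a + 4b + c = 59
  25a + 5b + c = 94
Solving the system yields a = 4, b = -1, c = -1.
So q(u) = 4u² - u - 1.
The constant term is -1.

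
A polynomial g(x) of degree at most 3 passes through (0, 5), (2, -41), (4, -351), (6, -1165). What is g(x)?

g(x) = -5x^3 - 3x^2 + 3x + 5

Using the Lagrange interpolation formula with nodes 0, 2, 4, 6:
  L_0(x) = (x - 2)(x - 4)(x - 6) / -48
  L_1(x) = x(x - 4)(x - 6) / 16
  L_2(x) = x(x - 2)(x - 6) / -16
  L_3(x) = x(x - 2)(x - 4) / 48
Then g(x) = 5·L_0(x) - 41·L_1(x) - 351·L_2(x) - 1165·L_3(x).
Expanding and collecting terms gives g(x) = -5x^3 - 3x^2 + 3x + 5.
Check: g(0) = 5. ✓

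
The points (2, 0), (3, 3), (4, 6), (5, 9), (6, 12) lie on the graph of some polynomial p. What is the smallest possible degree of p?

Forward differences of the values at s = 2, 3, 4, 5, 6:
  p  : 0  3  6  9  12
  Δ  : 3  3  3  3
  Δ^2: 0  0  0
  Δ^3: 0  0
  Δ^4: 0
The first differences are constant (3) and nonzero, while all higher differences vanish, so the minimal degree is 1.

1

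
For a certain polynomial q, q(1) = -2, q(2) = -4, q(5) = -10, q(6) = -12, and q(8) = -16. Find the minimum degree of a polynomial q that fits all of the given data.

1

Divided differences on the nodes 1, 2, 5, 6, 8:
  order 0: -2  -4  -10  -12  -16
  order 1: -2  -2  -2  -2
  order 2: 0  0  0
  order 3: 0  0
  order 4: 0
The order-1 divided differences are all -2 (nonzero) and every higher order vanishes, so the data lies on a polynomial of degree exactly 1.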